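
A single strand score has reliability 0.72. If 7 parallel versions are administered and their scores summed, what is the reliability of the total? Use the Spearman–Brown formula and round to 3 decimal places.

ρ_k = kρ / (1 + (k−1)ρ) = 7·0.72 / (1 + 6·0.72) = 5.040 / 5.320 = 0.947.

0.947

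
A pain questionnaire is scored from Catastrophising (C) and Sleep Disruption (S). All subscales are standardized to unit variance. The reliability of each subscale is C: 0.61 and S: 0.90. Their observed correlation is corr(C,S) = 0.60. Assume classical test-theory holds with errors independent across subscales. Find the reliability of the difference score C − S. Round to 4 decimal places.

0.3875

Var(C−S) = 1 + 1 − 2·0.60 = 2 − 1.2 = 0.8.
Because errors are independent across components, Cov(Tᵢ,Tⱼ) = Cov(Xᵢ,Xⱼ); the off-diagonal part of the true-score variance is the same as above.
True-score variance = [0.61 + 0.90] − 1.2 = 1.51 − 1.2 = 0.31.
Reliability = 0.31 / 0.8 = 0.3875.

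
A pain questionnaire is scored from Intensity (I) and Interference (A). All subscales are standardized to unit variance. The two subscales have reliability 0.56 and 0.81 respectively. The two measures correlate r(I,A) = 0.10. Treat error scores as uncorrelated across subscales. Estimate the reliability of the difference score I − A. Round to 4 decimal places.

Var(I−A) = 1 + 1 − 2·0.10 = 2 − 0.2 = 1.8.
Under uncorrelated errors the observed covariances equal the true-score covariances, so only the own-variance terms attenuate.
True-score variance = [0.56 + 0.81] − 0.2 = 1.37 − 0.2 = 1.17.
Reliability = 1.17 / 1.8 = 0.6500.

0.6500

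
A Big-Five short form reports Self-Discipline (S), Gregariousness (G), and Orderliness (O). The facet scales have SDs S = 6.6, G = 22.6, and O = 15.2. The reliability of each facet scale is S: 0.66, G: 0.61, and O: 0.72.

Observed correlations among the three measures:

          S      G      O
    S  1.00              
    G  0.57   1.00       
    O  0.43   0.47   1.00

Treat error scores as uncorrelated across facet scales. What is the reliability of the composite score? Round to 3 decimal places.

Var(S+G+O) = 6.6² + 22.6² + 15.2² + 2·[6.6·22.6·0.57 + 6.6·15.2·0.43 + 22.6·15.2·0.47] = 785.36 + 579.226 = 1364.59.
With uncorrelated errors the cross-covariances are all true-score covariance, so they carry over unchanged; only the diagonal terms shrink to ρᵢσᵢ².
True-score variance = [6.6²·0.66 + 22.6²·0.61 + 15.2²·0.72] + 579.226 = 506.662 + 579.226 = 1085.89.
Reliability = 1085.89 / 1364.59 = 0.796.

0.796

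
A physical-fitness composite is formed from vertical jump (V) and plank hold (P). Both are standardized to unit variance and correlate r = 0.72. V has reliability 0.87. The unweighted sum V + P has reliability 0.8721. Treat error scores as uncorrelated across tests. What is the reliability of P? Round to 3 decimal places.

0.690

Var(V+P) = 2 + 2·0.72 = 3.440.
True-score variance = ρ_V + ρ_P + 2·0.72, so 0.8721 = (0.87 + ρ_P + 1.44) / 3.440.
ρ_P = 0.8721·3.440 − 0.87 − 1.44 = 0.690.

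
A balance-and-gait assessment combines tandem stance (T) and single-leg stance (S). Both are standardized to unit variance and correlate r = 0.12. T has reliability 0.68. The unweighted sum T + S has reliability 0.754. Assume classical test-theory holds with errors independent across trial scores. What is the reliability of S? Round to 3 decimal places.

0.769

Var(T+S) = 2 + 2·0.12 = 2.240.
True-score variance = ρ_T + ρ_S + 2·0.12, so 0.754 = (0.68 + ρ_S + 0.24) / 2.240.
ρ_S = 0.754·2.240 − 0.68 − 0.24 = 0.769.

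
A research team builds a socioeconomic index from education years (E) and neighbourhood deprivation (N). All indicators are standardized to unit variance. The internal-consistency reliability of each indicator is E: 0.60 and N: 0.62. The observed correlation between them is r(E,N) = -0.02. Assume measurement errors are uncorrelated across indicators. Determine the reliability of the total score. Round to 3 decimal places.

0.602

Var(E+N) = 2 + 2·[(-0.02)] = 2 − 0.04 = 1.96.
Because errors are independent across components, Cov(Tᵢ,Tⱼ) = Cov(Xᵢ,Xⱼ); the off-diagonal part of the true-score variance is the same as above.
True-score variance = [0.60 + 0.62] − 0.04 = 1.22 − 0.04 = 1.18.
Reliability = 1.18 / 1.96 = 0.602.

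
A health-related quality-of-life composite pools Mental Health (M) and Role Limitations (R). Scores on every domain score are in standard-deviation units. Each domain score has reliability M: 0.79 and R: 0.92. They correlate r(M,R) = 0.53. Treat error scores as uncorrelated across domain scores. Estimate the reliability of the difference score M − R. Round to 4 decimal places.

0.6915

Var(M−R) = 1 + 1 − 2·0.53 = 2 − 1.06 = 0.94.
Because errors are independent across components, Cov(Tᵢ,Tⱼ) = Cov(Xᵢ,Xⱼ); the off-diagonal part of the true-score variance is the same as above.
True-score variance = [0.79 + 0.92] − 1.06 = 1.71 − 1.06 = 0.65.
Reliability = 0.65 / 0.94 = 0.6915.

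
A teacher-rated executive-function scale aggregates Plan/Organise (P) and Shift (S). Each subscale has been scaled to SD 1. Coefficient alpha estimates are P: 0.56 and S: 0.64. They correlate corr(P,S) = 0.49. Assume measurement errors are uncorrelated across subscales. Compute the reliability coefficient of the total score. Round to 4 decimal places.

Var(P+S) = 2 + 2·[0.49] = 2 + 0.98 = 2.98.
With uncorrelated errors the cross-covariances are all true-score covariance, so they carry over unchanged; only the diagonal terms shrink to ρᵢσᵢ².
True-score variance = [0.56 + 0.64] + 0.98 = 1.2 + 0.98 = 2.18.
Reliability = 2.18 / 2.98 = 0.7315.

0.7315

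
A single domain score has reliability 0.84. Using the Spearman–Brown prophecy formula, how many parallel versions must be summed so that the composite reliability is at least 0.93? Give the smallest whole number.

k ≥ ρ*(1−ρ₁)/(ρ₁(1−ρ*)) = 0.93·0.16 / (0.84·0.07) = 2.531.
Smallest integer k = 3.

3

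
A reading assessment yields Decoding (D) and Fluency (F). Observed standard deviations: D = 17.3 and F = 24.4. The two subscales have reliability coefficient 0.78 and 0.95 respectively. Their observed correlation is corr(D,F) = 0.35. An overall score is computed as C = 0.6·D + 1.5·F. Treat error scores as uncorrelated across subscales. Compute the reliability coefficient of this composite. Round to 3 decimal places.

0.947

Var(C) = 0.6²·17.3² + 1.5²·24.4² + 2·[0.9·17.3·24.4·0.35] = 1447.3 + 265.936 = 1713.24.
With uncorrelated errors the cross-covariances are all true-score covariance, so they carry over unchanged; only the diagonal terms shrink to ρᵢσᵢ².
True-score variance = [0.6²·17.3²·0.78 + 1.5²·24.4²·0.95] + 265.936 = 1356.62 + 265.936 = 1622.56.
Reliability = 1622.56 / 1713.24 = 0.947.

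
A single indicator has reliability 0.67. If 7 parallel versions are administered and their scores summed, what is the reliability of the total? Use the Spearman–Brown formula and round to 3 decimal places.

ρ_k = kρ / (1 + (k−1)ρ) = 7·0.67 / (1 + 6·0.67) = 4.690 / 5.020 = 0.934.

0.934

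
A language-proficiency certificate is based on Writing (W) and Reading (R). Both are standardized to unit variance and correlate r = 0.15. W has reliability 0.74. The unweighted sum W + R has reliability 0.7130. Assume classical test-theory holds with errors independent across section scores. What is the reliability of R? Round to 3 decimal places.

0.600

Var(W+R) = 2 + 2·0.15 = 2.300.
True-score variance = ρ_W + ρ_R + 2·0.15, so 0.7130 = (0.74 + ρ_R + 0.30) / 2.300.
ρ_R = 0.7130·2.300 − 0.74 − 0.30 = 0.600.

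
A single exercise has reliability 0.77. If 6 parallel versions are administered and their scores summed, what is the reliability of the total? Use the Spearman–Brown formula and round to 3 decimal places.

0.953

ρ_k = kρ / (1 + (k−1)ρ) = 6·0.77 / (1 + 5·0.77) = 4.620 / 4.850 = 0.953.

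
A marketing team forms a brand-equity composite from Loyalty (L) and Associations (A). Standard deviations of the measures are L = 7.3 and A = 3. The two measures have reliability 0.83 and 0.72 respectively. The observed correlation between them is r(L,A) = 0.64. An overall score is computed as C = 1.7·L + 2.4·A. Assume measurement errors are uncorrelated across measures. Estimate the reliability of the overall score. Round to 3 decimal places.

Var(C) = 1.7²·7.3² + 2.4²·3² + 2·[4.08·7.3·3·0.64] = 205.848 + 114.371 = 320.219.
Because errors are independent across components, Cov(Tᵢ,Tⱼ) = Cov(Xᵢ,Xⱼ); the off-diagonal part of the true-score variance is the same as above.
True-score variance = [1.7²·7.3²·0.83 + 2.4²·3²·0.72] + 114.371 = 165.152 + 114.371 = 279.522.
Reliability = 279.522 / 320.219 = 0.873.

0.873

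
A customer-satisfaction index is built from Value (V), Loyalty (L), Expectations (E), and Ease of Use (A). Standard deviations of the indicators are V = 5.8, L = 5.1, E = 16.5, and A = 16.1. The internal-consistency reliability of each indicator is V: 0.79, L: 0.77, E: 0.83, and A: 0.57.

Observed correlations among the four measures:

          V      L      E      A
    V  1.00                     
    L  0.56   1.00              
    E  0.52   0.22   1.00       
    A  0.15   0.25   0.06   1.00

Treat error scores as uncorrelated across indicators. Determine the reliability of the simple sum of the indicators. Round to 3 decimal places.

Var(V+L+E+A) = 5.8² + 5.1² + 16.5² + 16.1² + 2·[5.8·5.1·0.56 + 5.8·16.5·0.52 + 5.8·16.1·0.15 + 5.1·16.5·0.22 + 5.1·16.1·0.25 + 16.5·16.1·0.06] = 591.11 + 270.631 = 861.741.
Because errors are independent across components, Cov(Tᵢ,Tⱼ) = Cov(Xᵢ,Xⱼ); the off-diagonal part of the true-score variance is the same as above.
True-score variance = [5.8²·0.79 + 5.1²·0.77 + 16.5²·0.83 + 16.1²·0.57] + 270.631 = 420.321 + 270.631 = 690.951.
Reliability = 690.951 / 861.741 = 0.802.

0.802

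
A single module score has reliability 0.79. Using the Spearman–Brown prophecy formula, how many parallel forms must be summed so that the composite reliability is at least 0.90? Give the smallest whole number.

3

k ≥ ρ*(1−ρ₁)/(ρ₁(1−ρ*)) = 0.90·0.21 / (0.79·0.10) = 2.392.
Smallest integer k = 3.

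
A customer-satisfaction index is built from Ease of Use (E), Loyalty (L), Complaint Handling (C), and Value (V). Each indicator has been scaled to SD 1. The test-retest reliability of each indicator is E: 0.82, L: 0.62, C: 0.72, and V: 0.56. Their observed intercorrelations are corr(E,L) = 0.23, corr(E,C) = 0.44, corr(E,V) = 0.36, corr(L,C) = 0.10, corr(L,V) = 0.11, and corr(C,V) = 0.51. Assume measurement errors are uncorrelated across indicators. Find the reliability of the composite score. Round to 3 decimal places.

Var(E+L+C+V) = 4 + 2·[0.23 + 0.44 + 0.36 + 0.10 + 0.11 + 0.51] = 4 + 3.5 = 7.5.
Under uncorrelated errors the observed covariances equal the true-score covariances, so only the own-variance terms attenuate.
True-score variance = [0.82 + 0.62 + 0.72 + 0.56] + 3.5 = 2.72 + 3.5 = 6.22.
Reliability = 6.22 / 7.5 = 0.829.

0.829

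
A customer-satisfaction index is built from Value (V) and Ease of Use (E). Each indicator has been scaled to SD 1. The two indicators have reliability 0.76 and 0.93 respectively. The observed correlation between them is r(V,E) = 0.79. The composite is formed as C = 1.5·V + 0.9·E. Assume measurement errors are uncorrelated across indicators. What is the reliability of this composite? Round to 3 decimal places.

0.885

Var(C) = 1.5² + 0.9² + 2·[1.35·0.79] = 3.06 + 2.133 = 5.193.
Under uncorrelated errors the observed covariances equal the true-score covariances, so only the own-variance terms attenuate.
True-score variance = [1.5²·0.76 + 0.9²·0.93] + 2.133 = 2.4633 + 2.133 = 4.5963.
Reliability = 4.5963 / 5.193 = 0.885.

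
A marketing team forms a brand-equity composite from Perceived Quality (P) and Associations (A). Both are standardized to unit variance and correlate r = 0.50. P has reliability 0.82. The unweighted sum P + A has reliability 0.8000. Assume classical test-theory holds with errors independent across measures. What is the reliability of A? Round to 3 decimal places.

0.580

Var(P+A) = 2 + 2·0.50 = 3.000.
True-score variance = ρ_P + ρ_A + 2·0.50, so 0.8000 = (0.82 + ρ_A + 1.00) / 3.000.
ρ_A = 0.8000·3.000 − 0.82 − 1.00 = 0.580.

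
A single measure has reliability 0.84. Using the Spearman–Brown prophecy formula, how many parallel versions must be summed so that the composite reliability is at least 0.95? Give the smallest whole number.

k ≥ ρ*(1−ρ₁)/(ρ₁(1−ρ*)) = 0.95·0.16 / (0.84·0.05) = 3.619.
Smallest integer k = 4.

4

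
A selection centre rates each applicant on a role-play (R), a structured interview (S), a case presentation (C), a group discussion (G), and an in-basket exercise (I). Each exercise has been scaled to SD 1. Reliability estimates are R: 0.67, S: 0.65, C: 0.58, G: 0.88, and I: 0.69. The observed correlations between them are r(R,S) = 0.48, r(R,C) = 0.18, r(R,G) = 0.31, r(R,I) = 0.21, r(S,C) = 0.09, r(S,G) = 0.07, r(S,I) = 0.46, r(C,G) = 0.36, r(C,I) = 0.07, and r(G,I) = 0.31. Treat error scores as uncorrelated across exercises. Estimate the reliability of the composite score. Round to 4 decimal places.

0.8482

Var(R+S+C+G+I) = 5 + 2·[0.48 + 0.18 + 0.31 + 0.21 + 0.09 + 0.07 + 0.46 + 0.36 + 0.07 + 0.31] = 5 + 5.08 = 10.08.
Because errors are independent across components, Cov(Tᵢ,Tⱼ) = Cov(Xᵢ,Xⱼ); the off-diagonal part of the true-score variance is the same as above.
True-score variance = [0.67 + 0.65 + 0.58 + 0.88 + 0.69] + 5.08 = 3.47 + 5.08 = 8.55.
Reliability = 8.55 / 10.08 = 0.8482.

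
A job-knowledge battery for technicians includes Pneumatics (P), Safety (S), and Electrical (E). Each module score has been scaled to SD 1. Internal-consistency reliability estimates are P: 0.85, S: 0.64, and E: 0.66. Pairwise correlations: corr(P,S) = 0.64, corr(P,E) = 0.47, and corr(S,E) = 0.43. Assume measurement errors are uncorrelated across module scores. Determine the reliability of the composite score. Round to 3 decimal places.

0.860

Var(P+S+E) = 3 + 2·[0.64 + 0.47 + 0.43] = 3 + 3.08 = 6.08.
Under uncorrelated errors the observed covariances equal the true-score covariances, so only the own-variance terms attenuate.
True-score variance = [0.85 + 0.64 + 0.66] + 3.08 = 2.15 + 3.08 = 5.23.
Reliability = 5.23 / 6.08 = 0.860.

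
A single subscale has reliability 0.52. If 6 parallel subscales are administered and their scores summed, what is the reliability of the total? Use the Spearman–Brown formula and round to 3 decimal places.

ρ_k = kρ / (1 + (k−1)ρ) = 6·0.52 / (1 + 5·0.52) = 3.120 / 3.600 = 0.867.

0.867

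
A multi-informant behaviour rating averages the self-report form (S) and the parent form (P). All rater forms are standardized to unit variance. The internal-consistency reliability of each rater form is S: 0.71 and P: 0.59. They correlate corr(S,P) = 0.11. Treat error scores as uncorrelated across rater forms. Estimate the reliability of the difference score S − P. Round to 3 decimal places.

Var(S−P) = 1 + 1 − 2·0.11 = 2 − 0.22 = 1.78.
With uncorrelated errors the cross-covariances are all true-score covariance, so they carry over unchanged; only the diagonal terms shrink to ρᵢσᵢ².
True-score variance = [0.71 + 0.59] − 0.22 = 1.3 − 0.22 = 1.08.
Reliability = 1.08 / 1.78 = 0.607.

0.607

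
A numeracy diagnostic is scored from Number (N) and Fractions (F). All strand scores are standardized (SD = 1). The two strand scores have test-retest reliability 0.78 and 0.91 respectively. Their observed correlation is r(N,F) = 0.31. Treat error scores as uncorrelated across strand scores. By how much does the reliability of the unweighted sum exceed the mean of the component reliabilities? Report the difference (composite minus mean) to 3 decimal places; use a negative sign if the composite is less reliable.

0.037

Var(sum) = 2 + 0.62 = 2.62; true-score variance = 1.69 + 0.62 = 2.31; composite reliability = 0.8817.
Mean component reliability = 0.8450.
Difference = 0.8817 − 0.8450 = 0.037.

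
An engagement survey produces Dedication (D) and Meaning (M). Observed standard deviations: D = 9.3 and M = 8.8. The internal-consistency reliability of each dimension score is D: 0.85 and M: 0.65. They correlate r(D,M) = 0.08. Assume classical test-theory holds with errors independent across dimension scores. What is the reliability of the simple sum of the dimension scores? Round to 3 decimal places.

0.774

Var(D+M) = 9.3² + 8.8² + 2·[9.3·8.8·0.08] = 163.93 + 13.0944 = 177.024.
Under uncorrelated errors the observed covariances equal the true-score covariances, so only the own-variance terms attenuate.
True-score variance = [9.3²·0.85 + 8.8²·0.65] + 13.0944 = 123.853 + 13.0944 = 136.947.
Reliability = 136.947 / 177.024 = 0.774.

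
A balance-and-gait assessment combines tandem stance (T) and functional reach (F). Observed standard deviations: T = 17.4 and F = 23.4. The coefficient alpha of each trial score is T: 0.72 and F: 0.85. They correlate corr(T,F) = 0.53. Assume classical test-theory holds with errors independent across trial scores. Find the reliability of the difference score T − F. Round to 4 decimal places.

0.6014

Var(T−F) = 17.4² + 23.4² − 2·17.4·23.4·0.53 = 850.32 − 431.59 = 418.73.
With uncorrelated errors the cross-covariances are all true-score covariance, so they carry over unchanged; only the diagonal terms shrink to ρᵢσᵢ².
True-score variance = [17.4²·0.72 + 23.4²·0.85] − 431.59 = 683.413 − 431.59 = 251.824.
Reliability = 251.824 / 418.73 = 0.6014.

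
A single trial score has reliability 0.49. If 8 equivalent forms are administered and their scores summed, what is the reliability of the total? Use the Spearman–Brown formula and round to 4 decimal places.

ρ_k = kρ / (1 + (k−1)ρ) = 8·0.49 / (1 + 7·0.49) = 3.920 / 4.430 = 0.8849.

0.8849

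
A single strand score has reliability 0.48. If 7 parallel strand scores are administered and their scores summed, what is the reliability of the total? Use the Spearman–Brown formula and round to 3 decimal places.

0.866

ρ_k = kρ / (1 + (k−1)ρ) = 7·0.48 / (1 + 6·0.48) = 3.360 / 3.880 = 0.866.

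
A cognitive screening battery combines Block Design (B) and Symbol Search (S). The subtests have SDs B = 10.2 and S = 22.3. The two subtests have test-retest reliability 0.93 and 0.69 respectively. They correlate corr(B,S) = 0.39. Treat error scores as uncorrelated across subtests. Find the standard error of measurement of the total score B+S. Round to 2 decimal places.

Var(total) = 601.33 + 177.419 = 778.749.
True-score variance = 439.887 + 177.419 = 617.306, so reliability = 0.7927.
Error variance = 778.749 − 617.306 = 161.443; SEM = √161.443 = 12.71.

12.71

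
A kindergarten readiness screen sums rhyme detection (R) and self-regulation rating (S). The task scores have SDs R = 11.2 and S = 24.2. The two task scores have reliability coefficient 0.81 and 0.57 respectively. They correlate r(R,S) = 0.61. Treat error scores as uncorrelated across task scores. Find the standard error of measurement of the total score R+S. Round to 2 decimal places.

16.60

Var(total) = 711.08 + 330.669 = 1041.75.
True-score variance = 435.421 + 330.669 = 766.09, so reliability = 0.7354.
Error variance = 1041.75 − 766.09 = 275.659; SEM = √275.659 = 16.60.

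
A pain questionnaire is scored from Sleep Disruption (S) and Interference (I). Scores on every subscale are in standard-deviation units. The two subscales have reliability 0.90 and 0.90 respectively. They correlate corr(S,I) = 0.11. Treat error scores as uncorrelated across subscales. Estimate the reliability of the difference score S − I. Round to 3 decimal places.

Var(S−I) = 1 + 1 − 2·0.11 = 2 − 0.22 = 1.78.
With uncorrelated errors the cross-covariances are all true-score covariance, so they carry over unchanged; only the diagonal terms shrink to ρᵢσᵢ².
True-score variance = [0.90 + 0.90] − 0.22 = 1.8 − 0.22 = 1.58.
Reliability = 1.58 / 1.78 = 0.888.

0.888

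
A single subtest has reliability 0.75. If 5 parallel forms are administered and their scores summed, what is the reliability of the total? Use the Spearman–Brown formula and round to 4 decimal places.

0.9375

ρ_k = kρ / (1 + (k−1)ρ) = 5·0.75 / (1 + 4·0.75) = 3.750 / 4.000 = 0.9375.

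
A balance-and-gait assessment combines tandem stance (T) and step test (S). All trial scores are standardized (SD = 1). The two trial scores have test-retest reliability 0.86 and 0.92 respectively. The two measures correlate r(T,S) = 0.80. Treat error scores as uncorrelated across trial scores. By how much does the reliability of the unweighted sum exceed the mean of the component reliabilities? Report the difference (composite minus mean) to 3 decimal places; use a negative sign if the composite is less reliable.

0.049

Var(sum) = 2 + 1.6 = 3.6; true-score variance = 1.78 + 1.6 = 3.38; composite reliability = 0.9389.
Mean component reliability = 0.8900.
Difference = 0.9389 − 0.8900 = 0.049.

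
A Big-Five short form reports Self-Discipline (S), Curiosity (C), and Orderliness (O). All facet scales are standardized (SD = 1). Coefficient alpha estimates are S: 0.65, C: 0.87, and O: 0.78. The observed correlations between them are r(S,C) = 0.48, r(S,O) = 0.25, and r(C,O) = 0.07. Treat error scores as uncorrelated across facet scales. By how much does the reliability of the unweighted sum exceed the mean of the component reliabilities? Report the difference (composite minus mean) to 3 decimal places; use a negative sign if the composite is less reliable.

Var(sum) = 3 + 1.6 = 4.6; true-score variance = 2.3 + 1.6 = 3.9; composite reliability = 0.8478.
Mean component reliability = 0.7667.
Difference = 0.8478 − 0.7667 = 0.081.

0.081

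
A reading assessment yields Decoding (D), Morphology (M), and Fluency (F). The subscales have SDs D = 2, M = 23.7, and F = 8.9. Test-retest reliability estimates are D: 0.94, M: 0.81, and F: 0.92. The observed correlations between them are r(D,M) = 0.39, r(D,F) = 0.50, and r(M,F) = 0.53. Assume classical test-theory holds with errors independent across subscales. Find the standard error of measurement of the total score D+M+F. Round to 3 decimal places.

10.644

Var(total) = 644.9 + 278.358 = 923.258.
True-score variance = 531.602 + 278.358 = 809.96, so reliability = 0.8773.
Error variance = 923.258 − 809.96 = 113.298; SEM = √113.298 = 10.644.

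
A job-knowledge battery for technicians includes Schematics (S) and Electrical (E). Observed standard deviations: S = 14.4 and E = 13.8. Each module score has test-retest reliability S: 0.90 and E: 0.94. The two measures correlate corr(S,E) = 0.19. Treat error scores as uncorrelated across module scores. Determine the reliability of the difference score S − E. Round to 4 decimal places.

0.9002

Var(S−E) = 14.4² + 13.8² − 2·14.4·13.8·0.19 = 397.8 − 75.5136 = 322.286.
Under uncorrelated errors the observed covariances equal the true-score covariances, so only the own-variance terms attenuate.
True-score variance = [14.4²·0.90 + 13.8²·0.94] − 75.5136 = 365.638 − 75.5136 = 290.124.
Reliability = 290.124 / 322.286 = 0.9002.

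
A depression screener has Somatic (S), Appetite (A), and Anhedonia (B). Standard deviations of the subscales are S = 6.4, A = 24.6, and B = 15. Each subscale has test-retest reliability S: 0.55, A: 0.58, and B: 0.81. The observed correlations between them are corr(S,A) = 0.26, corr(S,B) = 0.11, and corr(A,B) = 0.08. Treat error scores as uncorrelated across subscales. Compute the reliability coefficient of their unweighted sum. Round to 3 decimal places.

0.695

Var(S+A+B) = 6.4² + 24.6² + 15² + 2·[6.4·24.6·0.26 + 6.4·15·0.11 + 24.6·15·0.08] = 871.12 + 162.029 = 1033.15.
Under uncorrelated errors the observed covariances equal the true-score covariances, so only the own-variance terms attenuate.
True-score variance = [6.4²·0.55 + 24.6²·0.58 + 15²·0.81] + 162.029 = 555.771 + 162.029 = 717.8.
Reliability = 717.8 / 1033.15 = 0.695.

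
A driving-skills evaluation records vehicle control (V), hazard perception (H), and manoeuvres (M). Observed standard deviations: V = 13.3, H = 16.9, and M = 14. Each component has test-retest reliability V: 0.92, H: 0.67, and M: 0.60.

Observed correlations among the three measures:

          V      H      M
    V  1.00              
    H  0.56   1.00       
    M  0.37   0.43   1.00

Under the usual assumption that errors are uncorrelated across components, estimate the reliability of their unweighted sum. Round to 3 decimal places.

Var(V+H+M) = 13.3² + 16.9² + 14² + 2·[13.3·16.9·0.56 + 13.3·14·0.37 + 16.9·14·0.43] = 658.5 + 593.006 = 1251.51.
Under uncorrelated errors the observed covariances equal the true-score covariances, so only the own-variance terms attenuate.
True-score variance = [13.3²·0.92 + 16.9²·0.67 + 14²·0.60] + 593.006 = 471.697 + 593.006 = 1064.7.
Reliability = 1064.7 / 1251.51 = 0.851.

0.851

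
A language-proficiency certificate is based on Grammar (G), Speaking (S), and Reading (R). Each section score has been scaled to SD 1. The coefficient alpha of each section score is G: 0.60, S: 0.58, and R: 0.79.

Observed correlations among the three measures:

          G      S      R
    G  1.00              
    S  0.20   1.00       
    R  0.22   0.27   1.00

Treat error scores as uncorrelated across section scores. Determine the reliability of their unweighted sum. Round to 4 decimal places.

Var(G+S+R) = 3 + 2·[0.20 + 0.22 + 0.27] = 3 + 1.38 = 4.38.
Under uncorrelated errors the observed covariances equal the true-score covariances, so only the own-variance terms attenuate.
True-score variance = [0.60 + 0.58 + 0.79] + 1.38 = 1.97 + 1.38 = 3.35.
Reliability = 3.35 / 4.38 = 0.7648.

0.7648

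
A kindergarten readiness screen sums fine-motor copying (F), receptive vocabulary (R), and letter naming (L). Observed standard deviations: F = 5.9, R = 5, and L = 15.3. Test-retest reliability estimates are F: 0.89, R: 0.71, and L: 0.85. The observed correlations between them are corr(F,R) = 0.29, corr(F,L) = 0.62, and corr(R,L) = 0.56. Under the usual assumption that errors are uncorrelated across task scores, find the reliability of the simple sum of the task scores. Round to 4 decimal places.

0.9092

Var(F+R+L) = 5.9² + 5² + 15.3² + 2·[5.9·5·0.29 + 5.9·15.3·0.62 + 5·15.3·0.56] = 293.9 + 214.725 = 508.625.
Under uncorrelated errors the observed covariances equal the true-score covariances, so only the own-variance terms attenuate.
True-score variance = [5.9²·0.89 + 5²·0.71 + 15.3²·0.85] + 214.725 = 247.707 + 214.725 = 462.432.
Reliability = 462.432 / 508.625 = 0.9092.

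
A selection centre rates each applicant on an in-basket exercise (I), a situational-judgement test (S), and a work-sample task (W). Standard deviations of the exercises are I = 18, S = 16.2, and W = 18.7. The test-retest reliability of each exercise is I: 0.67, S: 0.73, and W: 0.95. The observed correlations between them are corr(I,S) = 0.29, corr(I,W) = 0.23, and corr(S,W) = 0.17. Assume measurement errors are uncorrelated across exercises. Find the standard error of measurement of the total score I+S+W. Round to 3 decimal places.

Var(total) = 936.13 + 426.964 = 1363.09.
True-score variance = 740.867 + 426.964 = 1167.83, so reliability = 0.8567.
Error variance = 1363.09 − 1167.83 = 195.263; SEM = √195.263 = 13.974.

13.974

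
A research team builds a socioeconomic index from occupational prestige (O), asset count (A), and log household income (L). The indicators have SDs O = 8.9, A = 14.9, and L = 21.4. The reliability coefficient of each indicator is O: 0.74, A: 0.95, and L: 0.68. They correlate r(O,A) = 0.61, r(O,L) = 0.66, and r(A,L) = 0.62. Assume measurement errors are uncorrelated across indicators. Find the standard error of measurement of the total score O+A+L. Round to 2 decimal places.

Var(total) = 759.18 + 808.578 = 1567.76.
True-score variance = 580.938 + 808.578 = 1389.52, so reliability = 0.8863.
Error variance = 1567.76 − 1389.52 = 178.242; SEM = √178.242 = 13.35.

13.35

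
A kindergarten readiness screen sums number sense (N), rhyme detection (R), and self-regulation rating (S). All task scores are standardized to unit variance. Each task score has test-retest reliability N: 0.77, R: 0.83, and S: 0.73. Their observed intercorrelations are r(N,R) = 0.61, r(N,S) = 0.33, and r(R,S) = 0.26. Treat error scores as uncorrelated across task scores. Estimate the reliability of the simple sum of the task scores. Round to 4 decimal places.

0.8759

Var(N+R+S) = 3 + 2·[0.61 + 0.33 + 0.26] = 3 + 2.4 = 5.4.
Because errors are independent across components, Cov(Tᵢ,Tⱼ) = Cov(Xᵢ,Xⱼ); the off-diagonal part of the true-score variance is the same as above.
True-score variance = [0.77 + 0.83 + 0.73] + 2.4 = 2.33 + 2.4 = 4.73.
Reliability = 4.73 / 5.4 = 0.8759.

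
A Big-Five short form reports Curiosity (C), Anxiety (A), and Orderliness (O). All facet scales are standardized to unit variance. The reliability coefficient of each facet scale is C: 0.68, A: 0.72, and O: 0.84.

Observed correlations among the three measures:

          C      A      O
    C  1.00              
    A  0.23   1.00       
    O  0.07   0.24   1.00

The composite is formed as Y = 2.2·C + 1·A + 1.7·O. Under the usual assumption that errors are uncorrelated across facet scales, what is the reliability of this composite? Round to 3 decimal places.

0.793

Var(Y) = 2.2² + 1 + 1.7² + 2·[2.2·0.23 + 3.74·0.07 + 1.7·0.24] = 8.73 + 2.3516 = 11.0816.
With uncorrelated errors the cross-covariances are all true-score covariance, so they carry over unchanged; only the diagonal terms shrink to ρᵢσᵢ².
True-score variance = [2.2²·0.68 + 0.72 + 1.7²·0.84] + 2.3516 = 6.4388 + 2.3516 = 8.7904.
Reliability = 8.7904 / 11.0816 = 0.793.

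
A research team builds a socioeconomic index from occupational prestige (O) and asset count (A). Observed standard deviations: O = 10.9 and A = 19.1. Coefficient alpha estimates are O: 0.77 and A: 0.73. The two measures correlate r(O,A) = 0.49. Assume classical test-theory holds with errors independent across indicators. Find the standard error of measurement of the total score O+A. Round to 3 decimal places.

Var(total) = 483.62 + 204.026 = 687.646.
True-score variance = 357.795 + 204.026 = 561.821, so reliability = 0.8170.
Error variance = 687.646 − 561.821 = 125.825; SEM = √125.825 = 11.217.

11.217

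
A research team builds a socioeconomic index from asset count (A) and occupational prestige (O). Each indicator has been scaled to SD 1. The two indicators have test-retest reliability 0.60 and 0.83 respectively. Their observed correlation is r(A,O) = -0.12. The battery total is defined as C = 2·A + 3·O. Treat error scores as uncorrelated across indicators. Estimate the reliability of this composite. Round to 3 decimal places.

0.729

Var(C) = 2² + 3² + 2·[6·(-0.12)] = 13 − 1.44 = 11.56.
Because errors are independent across components, Cov(Tᵢ,Tⱼ) = Cov(Xᵢ,Xⱼ); the off-diagonal part of the true-score variance is the same as above.
True-score variance = [2²·0.60 + 3²·0.83] − 1.44 = 9.87 − 1.44 = 8.43.
Reliability = 8.43 / 11.56 = 0.729.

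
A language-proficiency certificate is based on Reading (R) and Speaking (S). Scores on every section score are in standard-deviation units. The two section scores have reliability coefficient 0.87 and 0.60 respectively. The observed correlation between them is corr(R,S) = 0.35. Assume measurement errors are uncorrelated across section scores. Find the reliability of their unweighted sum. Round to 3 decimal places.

Var(R+S) = 2 + 2·[0.35] = 2 + 0.7 = 2.7.
Under uncorrelated errors the observed covariances equal the true-score covariances, so only the own-variance terms attenuate.
True-score variance = [0.87 + 0.60] + 0.7 = 1.47 + 0.7 = 2.17.
Reliability = 2.17 / 2.7 = 0.804.

0.804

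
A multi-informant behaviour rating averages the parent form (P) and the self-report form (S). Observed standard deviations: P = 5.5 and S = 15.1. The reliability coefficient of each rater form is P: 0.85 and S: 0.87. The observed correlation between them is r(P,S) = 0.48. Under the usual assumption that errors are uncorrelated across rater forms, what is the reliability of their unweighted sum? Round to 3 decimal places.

Var(P+S) = 5.5² + 15.1² + 2·[5.5·15.1·0.48] = 258.26 + 79.728 = 337.988.
Because errors are independent across components, Cov(Tᵢ,Tⱼ) = Cov(Xᵢ,Xⱼ); the off-diagonal part of the true-score variance is the same as above.
True-score variance = [5.5²·0.85 + 15.1²·0.87] + 79.728 = 224.081 + 79.728 = 303.809.
Reliability = 303.809 / 337.988 = 0.899.

0.899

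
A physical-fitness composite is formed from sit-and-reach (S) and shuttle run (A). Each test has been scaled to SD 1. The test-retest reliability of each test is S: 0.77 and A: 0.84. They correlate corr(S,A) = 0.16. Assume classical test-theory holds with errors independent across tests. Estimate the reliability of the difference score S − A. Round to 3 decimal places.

Var(S−A) = 1 + 1 − 2·0.16 = 2 − 0.32 = 1.68.
With uncorrelated errors the cross-covariances are all true-score covariance, so they carry over unchanged; only the diagonal terms shrink to ρᵢσᵢ².
True-score variance = [0.77 + 0.84] − 0.32 = 1.61 − 0.32 = 1.29.
Reliability = 1.29 / 1.68 = 0.768.

0.768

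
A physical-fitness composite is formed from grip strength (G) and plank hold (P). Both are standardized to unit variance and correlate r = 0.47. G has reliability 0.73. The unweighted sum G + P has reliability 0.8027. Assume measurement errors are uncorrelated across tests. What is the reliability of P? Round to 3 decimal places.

0.690

Var(G+P) = 2 + 2·0.47 = 2.940.
True-score variance = ρ_G + ρ_P + 2·0.47, so 0.8027 = (0.73 + ρ_P + 0.94) / 2.940.
ρ_P = 0.8027·2.940 − 0.73 − 0.94 = 0.690.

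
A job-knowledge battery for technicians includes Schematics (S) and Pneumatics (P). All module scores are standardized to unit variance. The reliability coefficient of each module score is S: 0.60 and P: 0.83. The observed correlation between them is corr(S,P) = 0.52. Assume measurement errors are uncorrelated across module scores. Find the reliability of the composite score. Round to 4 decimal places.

Var(S+P) = 2 + 2·[0.52] = 2 + 1.04 = 3.04.
Under uncorrelated errors the observed covariances equal the true-score covariances, so only the own-variance terms attenuate.
True-score variance = [0.60 + 0.83] + 1.04 = 1.43 + 1.04 = 2.47.
Reliability = 2.47 / 3.04 = 0.8125.

0.8125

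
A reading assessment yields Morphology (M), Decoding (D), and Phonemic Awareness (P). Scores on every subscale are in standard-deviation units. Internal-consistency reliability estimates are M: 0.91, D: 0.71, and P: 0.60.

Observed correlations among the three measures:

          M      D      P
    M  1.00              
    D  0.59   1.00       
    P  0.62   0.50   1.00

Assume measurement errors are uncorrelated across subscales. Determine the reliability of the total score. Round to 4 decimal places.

0.8785

Var(M+D+P) = 3 + 2·[0.59 + 0.62 + 0.50] = 3 + 3.42 = 6.42.
With uncorrelated errors the cross-covariances are all true-score covariance, so they carry over unchanged; only the diagonal terms shrink to ρᵢσᵢ².
True-score variance = [0.91 + 0.71 + 0.60] + 3.42 = 2.22 + 3.42 = 5.64.
Reliability = 5.64 / 6.42 = 0.8785.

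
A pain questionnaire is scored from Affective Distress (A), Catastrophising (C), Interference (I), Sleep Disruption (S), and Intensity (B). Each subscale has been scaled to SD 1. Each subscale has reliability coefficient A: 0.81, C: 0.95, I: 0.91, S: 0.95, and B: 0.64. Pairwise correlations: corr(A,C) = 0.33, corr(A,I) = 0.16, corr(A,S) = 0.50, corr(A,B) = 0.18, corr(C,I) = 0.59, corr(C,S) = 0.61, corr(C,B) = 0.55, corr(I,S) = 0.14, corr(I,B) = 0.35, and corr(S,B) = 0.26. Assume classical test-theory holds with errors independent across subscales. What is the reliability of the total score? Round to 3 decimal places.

0.940

Var(A+C+I+S+B) = 5 + 2·[0.33 + 0.16 + 0.50 + 0.18 + 0.59 + 0.61 + 0.55 + 0.14 + 0.35 + 0.26] = 5 + 7.34 = 12.34.
Under uncorrelated errors the observed covariances equal the true-score covariances, so only the own-variance terms attenuate.
True-score variance = [0.81 + 0.95 + 0.91 + 0.95 + 0.64] + 7.34 = 4.26 + 7.34 = 11.6.
Reliability = 11.6 / 12.34 = 0.940.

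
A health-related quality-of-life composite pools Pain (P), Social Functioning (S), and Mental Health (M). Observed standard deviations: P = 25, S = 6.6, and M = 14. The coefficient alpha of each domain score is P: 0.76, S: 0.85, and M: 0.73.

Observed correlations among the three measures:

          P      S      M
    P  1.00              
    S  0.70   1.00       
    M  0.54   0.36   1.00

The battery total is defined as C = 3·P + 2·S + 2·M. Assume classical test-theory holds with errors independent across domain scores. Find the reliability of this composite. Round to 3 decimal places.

Var(C) = 3²·25² + 2²·6.6² + 2²·14² + 2·[6·25·6.6·0.70 + 6·25·14·0.54 + 4·6.6·14·0.36] = 6583.24 + 3920.11 = 10503.4.
With uncorrelated errors the cross-covariances are all true-score covariance, so they carry over unchanged; only the diagonal terms shrink to ρᵢσᵢ².
True-score variance = [3²·25²·0.76 + 2²·6.6²·0.85 + 2²·14²·0.73] + 3920.11 = 4995.42 + 3920.11 = 8915.54.
Reliability = 8915.54 / 10503.4 = 0.849.

0.849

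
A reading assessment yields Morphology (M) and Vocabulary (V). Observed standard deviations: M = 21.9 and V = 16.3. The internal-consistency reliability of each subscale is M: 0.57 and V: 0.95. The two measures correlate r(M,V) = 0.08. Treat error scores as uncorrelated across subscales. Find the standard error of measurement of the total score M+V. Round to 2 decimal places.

Var(total) = 745.3 + 57.1152 = 802.415.
True-score variance = 525.783 + 57.1152 = 582.898, so reliability = 0.7264.
Error variance = 802.415 − 582.898 = 219.517; SEM = √219.517 = 14.82.

14.82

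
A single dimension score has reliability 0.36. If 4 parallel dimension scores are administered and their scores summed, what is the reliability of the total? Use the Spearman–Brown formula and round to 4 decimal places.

0.6923

ρ_k = kρ / (1 + (k−1)ρ) = 4·0.36 / (1 + 3·0.36) = 1.440 / 2.080 = 0.6923.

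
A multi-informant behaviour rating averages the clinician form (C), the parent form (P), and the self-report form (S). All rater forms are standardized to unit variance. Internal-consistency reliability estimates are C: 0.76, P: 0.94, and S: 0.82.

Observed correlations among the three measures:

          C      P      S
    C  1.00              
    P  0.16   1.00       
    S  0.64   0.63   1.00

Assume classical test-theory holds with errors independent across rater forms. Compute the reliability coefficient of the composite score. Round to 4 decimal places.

0.9181

Var(C+P+S) = 3 + 2·[0.16 + 0.64 + 0.63] = 3 + 2.86 = 5.86.
Under uncorrelated errors the observed covariances equal the true-score covariances, so only the own-variance terms attenuate.
True-score variance = [0.76 + 0.94 + 0.82] + 2.86 = 2.52 + 2.86 = 5.38.
Reliability = 5.38 / 5.86 = 0.9181.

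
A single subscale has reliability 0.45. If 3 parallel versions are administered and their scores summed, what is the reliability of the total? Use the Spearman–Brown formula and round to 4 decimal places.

ρ_k = kρ / (1 + (k−1)ρ) = 3·0.45 / (1 + 2·0.45) = 1.350 / 1.900 = 0.7105.

0.7105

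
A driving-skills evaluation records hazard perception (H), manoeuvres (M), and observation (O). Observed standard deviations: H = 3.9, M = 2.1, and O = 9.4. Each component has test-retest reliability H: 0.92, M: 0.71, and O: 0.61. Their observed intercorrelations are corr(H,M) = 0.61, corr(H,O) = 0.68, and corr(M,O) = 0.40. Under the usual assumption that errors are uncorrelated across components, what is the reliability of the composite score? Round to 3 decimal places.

Var(H+M+O) = 3.9² + 2.1² + 9.4² + 2·[3.9·2.1·0.61 + 3.9·9.4·0.68 + 2.1·9.4·0.40] = 107.98 + 75.6414 = 183.621.
Because errors are independent across components, Cov(Tᵢ,Tⱼ) = Cov(Xᵢ,Xⱼ); the off-diagonal part of the true-score variance is the same as above.
True-score variance = [3.9²·0.92 + 2.1²·0.71 + 9.4²·0.61] + 75.6414 = 71.0239 + 75.6414 = 146.665.
Reliability = 146.665 / 183.621 = 0.799.

0.799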